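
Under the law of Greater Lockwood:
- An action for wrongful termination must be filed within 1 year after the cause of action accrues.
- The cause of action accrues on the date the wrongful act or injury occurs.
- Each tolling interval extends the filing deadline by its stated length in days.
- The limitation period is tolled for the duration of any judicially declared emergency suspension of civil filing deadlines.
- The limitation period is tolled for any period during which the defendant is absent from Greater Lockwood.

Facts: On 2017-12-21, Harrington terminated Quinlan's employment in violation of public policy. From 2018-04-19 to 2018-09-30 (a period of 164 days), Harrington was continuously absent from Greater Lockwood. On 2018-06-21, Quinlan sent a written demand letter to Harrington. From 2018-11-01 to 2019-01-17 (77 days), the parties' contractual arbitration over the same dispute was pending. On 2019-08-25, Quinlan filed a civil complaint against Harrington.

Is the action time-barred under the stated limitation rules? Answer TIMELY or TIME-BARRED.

TIME-BARRED

The limitation period began to run on 2017-12-21.
Adding the 1 year base period to 2017-12-21 gives a deadline of 2018-12-21, before any tolling.
The defendant's absence from the jurisdiction from 2018-04-19 to 2018-09-30 tolled the period for 164 days, extending the deadline to 2019-06-03.
The pending related arbitration from 2018-11-01 to 2019-01-17 does not toll the period, because no stated rule makes a pending arbitration a tolling event.
The other events in the timeline have no effect on the limitation period under the stated rules.
Filing on 2019-08-25 missed the 2019-06-03 deadline — the action is time-barred.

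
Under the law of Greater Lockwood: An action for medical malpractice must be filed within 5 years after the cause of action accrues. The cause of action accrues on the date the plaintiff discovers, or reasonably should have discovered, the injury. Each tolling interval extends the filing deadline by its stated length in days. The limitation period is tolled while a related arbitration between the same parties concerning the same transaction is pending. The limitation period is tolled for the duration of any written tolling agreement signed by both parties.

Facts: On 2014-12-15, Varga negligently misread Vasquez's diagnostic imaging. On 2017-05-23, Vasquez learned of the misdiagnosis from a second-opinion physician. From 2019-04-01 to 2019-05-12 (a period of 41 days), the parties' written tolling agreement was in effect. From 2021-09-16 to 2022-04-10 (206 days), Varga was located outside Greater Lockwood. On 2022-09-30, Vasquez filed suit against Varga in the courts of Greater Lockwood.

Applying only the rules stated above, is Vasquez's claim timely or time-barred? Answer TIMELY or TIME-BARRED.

Under the discovery rule, the claim accrued on 2017-05-23, when Vasquez discovered the injury — not on the 2014-12-15 date of the underlying act.
5 years from 2017-05-23 is 2022-05-23.
The period was tolled for 41 days by the written tolling agreement (2019-04-01 to 2019-05-12), pushing the deadline to 2022-07-03.
No stated provision tolls the period for the defendant's absence, so the interval from 2021-09-16 to 2022-04-10 has no effect on the deadline.
The 2022-09-30 filing falls after the 2022-07-03 deadline; the claim is time-barred.

TIME-BARRED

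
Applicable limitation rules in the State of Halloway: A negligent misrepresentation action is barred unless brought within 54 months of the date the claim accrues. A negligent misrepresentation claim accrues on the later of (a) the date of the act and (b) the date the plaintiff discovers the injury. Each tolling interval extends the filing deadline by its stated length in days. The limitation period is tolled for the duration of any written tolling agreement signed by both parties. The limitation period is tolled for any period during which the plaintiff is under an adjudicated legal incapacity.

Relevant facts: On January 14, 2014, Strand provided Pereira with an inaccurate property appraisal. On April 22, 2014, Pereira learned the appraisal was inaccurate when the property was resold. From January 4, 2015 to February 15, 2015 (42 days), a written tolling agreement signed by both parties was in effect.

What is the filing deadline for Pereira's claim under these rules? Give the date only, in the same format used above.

Taking the later of the act (January 14, 2014) and discovery (April 22, 2014), the claim accrued on April 22, 2014.
54 months from April 22, 2014 is October 22, 2018.
The period was tolled for 42 days by the written tolling agreement (January 4, 2015 to February 15, 2015), pushing the deadline to December 3, 2018.

December 3, 2018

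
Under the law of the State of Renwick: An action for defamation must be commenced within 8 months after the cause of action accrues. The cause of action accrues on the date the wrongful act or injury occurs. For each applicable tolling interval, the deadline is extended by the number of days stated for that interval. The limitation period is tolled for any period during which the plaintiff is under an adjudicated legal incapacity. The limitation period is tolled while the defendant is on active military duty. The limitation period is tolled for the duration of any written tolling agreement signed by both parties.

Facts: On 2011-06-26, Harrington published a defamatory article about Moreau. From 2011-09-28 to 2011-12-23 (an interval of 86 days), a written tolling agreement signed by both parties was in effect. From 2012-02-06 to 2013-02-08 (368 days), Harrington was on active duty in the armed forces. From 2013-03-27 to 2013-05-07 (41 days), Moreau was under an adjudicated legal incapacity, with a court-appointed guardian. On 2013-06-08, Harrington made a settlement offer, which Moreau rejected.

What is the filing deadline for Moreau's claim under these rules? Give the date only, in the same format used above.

The claim accrued on 2011-06-26, when the wrongful act occurred.
The untolled deadline — 8 months after 2011-06-26 — is 2012-02-26.
Because the written tolling agreement ran from 2011-09-28 to 2011-12-23, the deadline is extended by 86 days to 2012-05-22.
Because the defendant's active military service ran from 2012-02-06 to 2013-02-08, the deadline is extended by 368 days to 2013-05-25.
Because the plaintiff's legal incapacity ran from 2013-03-27 to 2013-05-07, the deadline is extended by 41 days to 2013-07-05.
None of the other events listed affects the running of the period under the stated rules.

2013-07-05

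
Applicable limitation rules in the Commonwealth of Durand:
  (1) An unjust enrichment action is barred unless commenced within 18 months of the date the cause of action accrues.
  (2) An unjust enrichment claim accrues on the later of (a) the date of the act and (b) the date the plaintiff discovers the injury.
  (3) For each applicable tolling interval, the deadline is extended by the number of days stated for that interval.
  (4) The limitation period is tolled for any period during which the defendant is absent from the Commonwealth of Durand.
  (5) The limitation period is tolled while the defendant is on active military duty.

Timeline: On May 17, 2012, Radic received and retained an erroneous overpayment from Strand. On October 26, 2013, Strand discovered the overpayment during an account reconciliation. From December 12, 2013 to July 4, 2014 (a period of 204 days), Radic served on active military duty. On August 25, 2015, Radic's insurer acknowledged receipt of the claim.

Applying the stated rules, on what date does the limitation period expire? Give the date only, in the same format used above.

November 16, 2015

Taking the later of the act (May 17, 2012) and discovery (October 26, 2013), the claim accrued on October 26, 2013.
The untolled deadline — 18 months after October 26, 2013 — is April 26, 2015.
Because the defendant's active military service ran from December 12, 2013 to July 4, 2014, the deadline is extended by 204 days to November 16, 2015.
None of the other events listed affects the running of the period under the stated rules.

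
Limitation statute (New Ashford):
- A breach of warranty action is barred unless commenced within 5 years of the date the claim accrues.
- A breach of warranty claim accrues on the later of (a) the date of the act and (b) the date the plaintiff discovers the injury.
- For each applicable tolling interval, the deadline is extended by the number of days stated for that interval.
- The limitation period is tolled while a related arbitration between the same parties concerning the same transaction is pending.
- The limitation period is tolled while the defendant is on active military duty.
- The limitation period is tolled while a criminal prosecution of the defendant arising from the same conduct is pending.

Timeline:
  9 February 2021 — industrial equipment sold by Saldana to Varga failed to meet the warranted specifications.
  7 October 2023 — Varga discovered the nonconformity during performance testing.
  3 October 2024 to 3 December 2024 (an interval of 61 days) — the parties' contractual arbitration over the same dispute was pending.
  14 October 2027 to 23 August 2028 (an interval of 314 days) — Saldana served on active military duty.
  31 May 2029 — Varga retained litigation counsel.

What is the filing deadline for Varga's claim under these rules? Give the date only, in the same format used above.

17 October 2029

Because discovery on 7 October 2023 post-dates the 9 February 2021 act, accrual under the later-of rule falls on 7 October 2023.
Adding the 5 years base period to 7 October 2023 gives a deadline of 7 October 2028, before any tolling.
The pending related arbitration from 3 October 2024 to 3 December 2024 tolled the period for 61 days, extending the deadline to 7 December 2028.
The defendant's active military service from 14 October 2027 to 23 August 2028 tolled the period for 314 days, extending the deadline to 17 October 2029.
Nothing else in the chronology tolls or restarts the period.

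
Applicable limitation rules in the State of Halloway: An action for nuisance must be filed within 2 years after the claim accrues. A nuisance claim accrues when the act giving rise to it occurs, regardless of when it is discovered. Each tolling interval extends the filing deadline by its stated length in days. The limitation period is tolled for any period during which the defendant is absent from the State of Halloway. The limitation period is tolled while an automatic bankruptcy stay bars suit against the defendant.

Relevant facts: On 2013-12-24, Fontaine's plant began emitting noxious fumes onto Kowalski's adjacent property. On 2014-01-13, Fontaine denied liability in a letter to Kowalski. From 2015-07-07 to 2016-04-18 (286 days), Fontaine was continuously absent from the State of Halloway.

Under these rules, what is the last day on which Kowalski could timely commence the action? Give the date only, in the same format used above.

The limitation period began to run on 2013-12-24.
Adding the 2 years base period to 2013-12-24 gives a deadline of 2015-12-24, before any tolling.
Because the defendant's absence from the jurisdiction ran from 2015-07-07 to 2016-04-18, the deadline is extended by 286 days to 2016-10-05.
The other events in the timeline have no effect on the limitation period under the stated rules.

2016-10-05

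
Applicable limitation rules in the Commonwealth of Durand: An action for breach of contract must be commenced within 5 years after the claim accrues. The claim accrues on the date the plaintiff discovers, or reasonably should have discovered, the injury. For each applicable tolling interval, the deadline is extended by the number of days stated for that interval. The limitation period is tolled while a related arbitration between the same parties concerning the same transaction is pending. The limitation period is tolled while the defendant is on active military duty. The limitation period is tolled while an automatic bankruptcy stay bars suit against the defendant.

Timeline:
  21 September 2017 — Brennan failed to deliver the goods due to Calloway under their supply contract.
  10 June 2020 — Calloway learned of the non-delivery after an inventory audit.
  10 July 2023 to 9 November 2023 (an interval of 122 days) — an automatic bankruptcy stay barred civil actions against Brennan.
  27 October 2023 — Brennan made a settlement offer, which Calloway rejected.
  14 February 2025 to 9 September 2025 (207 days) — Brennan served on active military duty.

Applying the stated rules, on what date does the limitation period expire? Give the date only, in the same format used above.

5 May 2026

The claim did not accrue until Calloway discovered the injury on 10 June 2020; the 21 September 2017 act date does not start the clock under the stated rule.
The untolled deadline — 5 years after 10 June 2020 — is 10 June 2025.
Because the automatic bankruptcy stay ran from 10 July 2023 to 9 November 2023, the deadline is extended by 122 days to 10 October 2025.
The defendant's active military service from 14 February 2025 to 9 September 2025 tolled the period for 207 days, extending the deadline to 5 May 2026.
Nothing else in the chronology tolls or restarts the period.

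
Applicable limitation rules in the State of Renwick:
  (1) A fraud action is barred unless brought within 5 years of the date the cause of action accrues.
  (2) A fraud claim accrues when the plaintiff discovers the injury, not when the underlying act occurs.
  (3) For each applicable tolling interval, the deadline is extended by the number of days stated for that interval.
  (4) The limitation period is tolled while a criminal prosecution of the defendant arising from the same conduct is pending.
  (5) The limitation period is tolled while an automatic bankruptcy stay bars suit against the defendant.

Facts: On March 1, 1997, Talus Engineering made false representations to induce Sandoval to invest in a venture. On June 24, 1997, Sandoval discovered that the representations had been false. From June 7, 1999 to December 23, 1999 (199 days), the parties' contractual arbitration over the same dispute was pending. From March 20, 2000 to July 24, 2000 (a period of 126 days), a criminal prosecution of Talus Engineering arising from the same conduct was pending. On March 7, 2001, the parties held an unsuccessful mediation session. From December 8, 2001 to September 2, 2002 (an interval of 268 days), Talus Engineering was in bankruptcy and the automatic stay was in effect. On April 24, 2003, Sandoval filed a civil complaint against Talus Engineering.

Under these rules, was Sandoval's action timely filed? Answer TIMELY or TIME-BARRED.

TIMELY

Under the discovery rule, the claim accrued on June 24, 1997, when Sandoval discovered the injury — not on the March 1, 1997 date of the underlying act.
5 years from June 24, 1997 is June 24, 2002.
Because the pending criminal prosecution ran from March 20, 2000 to July 24, 2000, the deadline is extended by 126 days to October 28, 2002.
The automatic bankruptcy stay from December 8, 2001 to September 2, 2002 tolled the period for 268 days, extending the deadline to July 23, 2003.
The pending related arbitration from June 7, 1999 to December 23, 1999 does not toll the period, because no stated rule makes a pending arbitration a tolling event.
Nothing else in the chronology tolls or restarts the period.
Filing on April 24, 2003 beat the July 23, 2003 deadline — the action is timely.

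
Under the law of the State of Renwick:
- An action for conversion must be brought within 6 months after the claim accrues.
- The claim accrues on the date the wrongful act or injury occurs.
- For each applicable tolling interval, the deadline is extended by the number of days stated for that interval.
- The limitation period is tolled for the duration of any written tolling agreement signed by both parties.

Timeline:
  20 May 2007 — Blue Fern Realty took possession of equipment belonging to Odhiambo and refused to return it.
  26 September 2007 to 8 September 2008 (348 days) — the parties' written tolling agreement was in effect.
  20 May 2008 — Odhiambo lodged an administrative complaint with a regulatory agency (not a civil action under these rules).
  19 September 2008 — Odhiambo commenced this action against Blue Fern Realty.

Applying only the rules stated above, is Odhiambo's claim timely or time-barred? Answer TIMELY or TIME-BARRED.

The limitation period began to run on 20 May 2007.
The untolled deadline — 6 months after 20 May 2007 — is 20 November 2007.
The period was tolled for 348 days by the written tolling agreement (26 September 2007 to 8 September 2008), pushing the deadline to 2 November 2008.
The other events in the timeline have no effect on the limitation period under the stated rules.
The 19 September 2008 filing precedes the 2 November 2008 deadline; the claim is timely.

TIMELY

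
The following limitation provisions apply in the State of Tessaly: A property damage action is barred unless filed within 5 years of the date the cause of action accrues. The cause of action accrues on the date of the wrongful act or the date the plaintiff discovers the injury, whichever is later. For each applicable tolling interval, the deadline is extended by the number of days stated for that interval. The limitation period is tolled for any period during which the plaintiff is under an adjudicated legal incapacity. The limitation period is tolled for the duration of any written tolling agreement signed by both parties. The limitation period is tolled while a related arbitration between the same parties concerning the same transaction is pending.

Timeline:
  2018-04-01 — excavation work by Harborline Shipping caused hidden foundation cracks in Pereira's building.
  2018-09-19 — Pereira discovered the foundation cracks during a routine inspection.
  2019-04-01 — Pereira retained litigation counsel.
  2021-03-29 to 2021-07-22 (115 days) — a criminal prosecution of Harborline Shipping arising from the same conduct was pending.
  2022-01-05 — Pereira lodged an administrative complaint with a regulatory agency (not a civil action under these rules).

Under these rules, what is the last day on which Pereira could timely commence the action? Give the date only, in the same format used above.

2023-09-19

The claim accrued on 2018-09-19 — the later of the 2018-04-01 act and the 2018-09-19 discovery.
5 years from 2018-09-19 is 2023-09-19.
The pending criminal prosecution from 2021-03-29 to 2021-07-22 does not toll the period, because no stated rule makes a criminal prosecution a tolling event.
Nothing else in the chronology tolls or restarts the period.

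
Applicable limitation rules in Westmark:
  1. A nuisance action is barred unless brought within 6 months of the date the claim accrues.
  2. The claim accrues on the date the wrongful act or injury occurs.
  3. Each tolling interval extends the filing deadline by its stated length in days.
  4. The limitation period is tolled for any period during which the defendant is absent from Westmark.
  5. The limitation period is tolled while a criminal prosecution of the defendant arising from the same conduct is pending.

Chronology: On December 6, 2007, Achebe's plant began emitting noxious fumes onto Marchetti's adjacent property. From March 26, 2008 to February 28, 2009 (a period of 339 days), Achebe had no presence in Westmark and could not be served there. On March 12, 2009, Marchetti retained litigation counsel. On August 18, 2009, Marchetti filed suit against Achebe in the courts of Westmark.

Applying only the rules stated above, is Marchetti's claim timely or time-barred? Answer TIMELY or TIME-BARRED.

TIME-BARRED

The limitation period began to run on December 6, 2007.
The untolled deadline — 6 months after December 6, 2007 — is June 6, 2008.
Because the defendant's absence from the jurisdiction ran from March 26, 2008 to February 28, 2009, the deadline is extended by 339 days to May 11, 2009.
The other events in the timeline have no effect on the limitation period under the stated rules.
The August 18, 2009 filing falls after the May 11, 2009 deadline; the claim is time-barred.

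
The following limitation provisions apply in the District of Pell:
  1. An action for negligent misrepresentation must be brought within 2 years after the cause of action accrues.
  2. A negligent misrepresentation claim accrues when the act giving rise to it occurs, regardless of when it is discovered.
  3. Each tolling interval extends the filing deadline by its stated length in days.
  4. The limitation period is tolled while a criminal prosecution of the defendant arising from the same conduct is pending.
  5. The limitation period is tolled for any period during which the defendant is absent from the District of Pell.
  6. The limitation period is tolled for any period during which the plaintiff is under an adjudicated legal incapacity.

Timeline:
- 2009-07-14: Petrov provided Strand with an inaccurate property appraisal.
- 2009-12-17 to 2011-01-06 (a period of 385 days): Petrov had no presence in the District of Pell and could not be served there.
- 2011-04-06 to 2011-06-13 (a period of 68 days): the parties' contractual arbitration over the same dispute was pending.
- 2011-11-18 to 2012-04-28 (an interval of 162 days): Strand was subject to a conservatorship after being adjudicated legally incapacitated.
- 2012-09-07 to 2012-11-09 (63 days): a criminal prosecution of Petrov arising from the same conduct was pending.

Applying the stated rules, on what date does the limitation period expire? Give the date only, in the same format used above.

The limitation period began to run on 2009-07-14.
2 years from 2009-07-14 is 2011-07-14.
The period was tolled for 385 days by the defendant's absence from the jurisdiction (2009-12-17 to 2011-01-06), pushing the deadline to 2012-08-02.
The period was tolled for 162 days by the plaintiff's legal incapacity (2011-11-18 to 2012-04-28), pushing the deadline to 2013-01-11.
The pending criminal prosecution from 2012-09-07 to 2012-11-09 tolled the period for 63 days, extending the deadline to 2013-03-15.
Although a pending arbitration ran from 2011-04-06 to 2011-06-13, the stated rules do not make that a tolling event, so it is disregarded.

2013-03-15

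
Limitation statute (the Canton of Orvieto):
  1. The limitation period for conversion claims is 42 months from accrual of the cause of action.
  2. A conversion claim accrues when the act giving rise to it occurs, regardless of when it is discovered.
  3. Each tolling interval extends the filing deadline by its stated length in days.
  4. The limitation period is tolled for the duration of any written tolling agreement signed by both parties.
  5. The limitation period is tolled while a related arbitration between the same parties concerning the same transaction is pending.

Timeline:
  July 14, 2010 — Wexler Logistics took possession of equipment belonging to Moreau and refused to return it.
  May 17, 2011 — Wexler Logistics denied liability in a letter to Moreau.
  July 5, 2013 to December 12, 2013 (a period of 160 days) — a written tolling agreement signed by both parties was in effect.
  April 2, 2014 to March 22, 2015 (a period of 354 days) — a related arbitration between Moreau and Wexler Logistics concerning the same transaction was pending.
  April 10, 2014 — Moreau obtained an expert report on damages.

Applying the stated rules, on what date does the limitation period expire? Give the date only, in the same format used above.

The cause of action accrued on July 14, 2010, the date of the act.
The untolled deadline — 42 months after July 14, 2010 — is January 14, 2014.
Because the written tolling agreement ran from July 5, 2013 to December 12, 2013, the deadline is extended by 160 days to June 23, 2014.
Because the pending related arbitration ran from April 2, 2014 to March 22, 2015, the deadline is extended by 354 days to June 12, 2015.
None of the other events listed affects the running of the period under the stated rules.

June 12, 2015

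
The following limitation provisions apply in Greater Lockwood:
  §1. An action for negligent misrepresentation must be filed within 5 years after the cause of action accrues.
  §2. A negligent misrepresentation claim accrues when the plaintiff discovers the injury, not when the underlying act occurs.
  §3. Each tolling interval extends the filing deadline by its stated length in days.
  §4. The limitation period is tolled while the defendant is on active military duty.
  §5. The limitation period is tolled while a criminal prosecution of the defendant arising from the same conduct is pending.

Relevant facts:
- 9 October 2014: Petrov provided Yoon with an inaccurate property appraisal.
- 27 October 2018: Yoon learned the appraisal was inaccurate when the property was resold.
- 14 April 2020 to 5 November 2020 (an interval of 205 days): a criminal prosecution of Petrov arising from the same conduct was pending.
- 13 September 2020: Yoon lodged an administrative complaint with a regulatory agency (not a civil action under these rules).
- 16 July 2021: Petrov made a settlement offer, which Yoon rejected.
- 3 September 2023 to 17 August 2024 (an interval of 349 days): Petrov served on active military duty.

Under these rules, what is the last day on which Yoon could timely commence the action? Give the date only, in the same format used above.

Accrual is tied to discovery, so the period began on 27 October 2018 rather than on 9 October 2014 when the act occurred.
The untolled deadline — 5 years after 27 October 2018 — is 27 October 2023.
The period was tolled for 205 days by the pending criminal prosecution (14 April 2020 to 5 November 2020), pushing the deadline to 19 May 2024.
Because the defendant's active military service ran from 3 September 2023 to 17 August 2024, the deadline is extended by 349 days to 3 May 2025.
The other events in the timeline have no effect on the limitation period under the stated rules.

3 May 2025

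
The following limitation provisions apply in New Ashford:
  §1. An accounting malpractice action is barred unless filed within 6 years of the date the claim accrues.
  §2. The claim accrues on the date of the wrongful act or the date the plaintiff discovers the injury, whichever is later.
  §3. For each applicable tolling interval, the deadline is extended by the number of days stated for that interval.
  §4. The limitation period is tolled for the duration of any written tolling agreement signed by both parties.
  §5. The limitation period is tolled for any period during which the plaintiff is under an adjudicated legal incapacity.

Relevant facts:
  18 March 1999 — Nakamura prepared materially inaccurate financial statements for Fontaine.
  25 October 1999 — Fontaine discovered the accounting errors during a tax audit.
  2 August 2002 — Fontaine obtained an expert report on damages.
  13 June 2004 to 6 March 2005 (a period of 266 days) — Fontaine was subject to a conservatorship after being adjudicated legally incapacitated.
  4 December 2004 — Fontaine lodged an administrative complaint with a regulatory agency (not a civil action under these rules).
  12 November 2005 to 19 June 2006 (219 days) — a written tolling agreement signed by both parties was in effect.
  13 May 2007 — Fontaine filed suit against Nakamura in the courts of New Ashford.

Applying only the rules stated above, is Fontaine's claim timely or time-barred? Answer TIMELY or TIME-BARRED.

TIME-BARRED

Because discovery on 25 October 1999 post-dates the 18 March 1999 act, accrual under the later-of rule falls on 25 October 1999.
6 years from 25 October 1999 is 25 October 2005.
Because the plaintiff's legal incapacity ran from 13 June 2004 to 6 March 2005, the deadline is extended by 266 days to 18 July 2006.
Because the written tolling agreement ran from 12 November 2005 to 19 June 2006, the deadline is extended by 219 days to 22 February 2007.
None of the other events listed affects the running of the period under the stated rules.
Filing on 13 May 2007 missed the 22 February 2007 deadline — the action is time-barred.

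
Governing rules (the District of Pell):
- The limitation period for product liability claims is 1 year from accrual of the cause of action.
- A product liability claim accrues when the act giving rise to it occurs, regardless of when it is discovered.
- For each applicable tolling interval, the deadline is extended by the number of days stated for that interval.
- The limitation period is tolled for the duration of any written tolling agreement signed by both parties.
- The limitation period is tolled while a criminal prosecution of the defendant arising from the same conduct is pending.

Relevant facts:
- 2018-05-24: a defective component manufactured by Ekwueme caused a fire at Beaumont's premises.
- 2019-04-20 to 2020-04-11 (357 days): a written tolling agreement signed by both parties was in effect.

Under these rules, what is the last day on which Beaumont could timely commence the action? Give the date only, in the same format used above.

The claim accrued on 2018-05-24, when the wrongful act occurred.
The untolled deadline — 1 year after 2018-05-24 — is 2019-05-24.
The written tolling agreement from 2019-04-20 to 2020-04-11 tolled the period for 357 days, extending the deadline to 2020-05-15.

2020-05-15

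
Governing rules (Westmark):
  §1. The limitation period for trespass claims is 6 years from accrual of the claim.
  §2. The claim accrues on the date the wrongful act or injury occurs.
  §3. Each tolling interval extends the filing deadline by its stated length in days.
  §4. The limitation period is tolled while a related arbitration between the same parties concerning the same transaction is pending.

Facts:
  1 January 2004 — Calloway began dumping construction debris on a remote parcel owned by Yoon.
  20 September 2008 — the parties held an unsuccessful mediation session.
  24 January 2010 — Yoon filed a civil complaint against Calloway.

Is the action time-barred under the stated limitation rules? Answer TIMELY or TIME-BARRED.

The claim accrued on 1 January 2004, the date of the act.
The untolled deadline — 6 years after 1 January 2004 — is 1 January 2010.
Nothing else in the chronology tolls or restarts the period.
The 24 January 2010 filing falls after the 1 January 2010 deadline; the claim is time-barred.

TIME-BARRED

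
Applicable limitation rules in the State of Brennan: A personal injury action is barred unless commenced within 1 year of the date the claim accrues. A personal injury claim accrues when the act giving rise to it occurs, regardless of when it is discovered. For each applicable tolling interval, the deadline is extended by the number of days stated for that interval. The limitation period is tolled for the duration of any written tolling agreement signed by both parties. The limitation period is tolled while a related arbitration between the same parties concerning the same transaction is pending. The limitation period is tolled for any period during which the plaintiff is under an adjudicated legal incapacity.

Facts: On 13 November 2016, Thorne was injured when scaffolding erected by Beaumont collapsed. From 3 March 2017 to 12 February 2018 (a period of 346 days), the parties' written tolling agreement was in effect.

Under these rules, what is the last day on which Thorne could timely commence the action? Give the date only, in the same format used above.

The limitation period began to run on 13 November 2016.
The untolled deadline — 1 year after 13 November 2016 — is 13 November 2017.
Because the written tolling agreement ran from 3 March 2017 to 12 February 2018, the deadline is extended by 346 days to 25 October 2018.

25 October 2018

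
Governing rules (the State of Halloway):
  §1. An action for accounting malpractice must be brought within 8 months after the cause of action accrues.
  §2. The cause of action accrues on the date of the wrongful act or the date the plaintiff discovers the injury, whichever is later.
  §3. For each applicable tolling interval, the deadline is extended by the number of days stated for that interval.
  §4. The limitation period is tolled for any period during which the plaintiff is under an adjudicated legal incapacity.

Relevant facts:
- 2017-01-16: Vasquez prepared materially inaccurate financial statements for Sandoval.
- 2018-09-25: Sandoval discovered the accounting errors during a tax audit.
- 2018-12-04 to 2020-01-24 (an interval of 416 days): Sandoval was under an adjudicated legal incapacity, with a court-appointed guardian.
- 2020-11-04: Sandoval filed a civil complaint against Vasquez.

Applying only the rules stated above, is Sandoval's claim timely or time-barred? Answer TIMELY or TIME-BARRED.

The claim accrued on 2018-09-25 — the later of the 2017-01-16 act and the 2018-09-25 discovery.
8 months from 2018-09-25 is 2019-05-25.
The plaintiff's legal incapacity from 2018-12-04 to 2020-01-24 tolled the period for 416 days, extending the deadline to 2020-07-14.
The 2020-11-04 filing falls after the 2020-07-14 deadline; the claim is time-barred.

TIME-BARRED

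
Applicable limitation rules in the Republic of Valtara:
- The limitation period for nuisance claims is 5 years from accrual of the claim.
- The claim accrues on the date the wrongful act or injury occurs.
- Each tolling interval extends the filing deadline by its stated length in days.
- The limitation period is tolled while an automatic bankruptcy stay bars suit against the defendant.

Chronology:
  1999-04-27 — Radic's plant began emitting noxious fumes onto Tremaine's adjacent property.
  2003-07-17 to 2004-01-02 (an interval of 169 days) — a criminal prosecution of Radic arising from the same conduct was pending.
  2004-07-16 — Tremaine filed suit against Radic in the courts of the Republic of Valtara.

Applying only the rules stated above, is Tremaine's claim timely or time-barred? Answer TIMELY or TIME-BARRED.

TIME-BARRED

The limitation period began to run on 1999-04-27.
Adding the 5 years base period to 1999-04-27 gives a deadline of 2004-04-27, before any tolling.
No stated provision tolls the period for a criminal prosecution, so the interval from 2003-07-17 to 2004-01-02 has no effect on the deadline.
Filing on 2004-07-16 missed the 2004-04-27 deadline — the action is time-barred.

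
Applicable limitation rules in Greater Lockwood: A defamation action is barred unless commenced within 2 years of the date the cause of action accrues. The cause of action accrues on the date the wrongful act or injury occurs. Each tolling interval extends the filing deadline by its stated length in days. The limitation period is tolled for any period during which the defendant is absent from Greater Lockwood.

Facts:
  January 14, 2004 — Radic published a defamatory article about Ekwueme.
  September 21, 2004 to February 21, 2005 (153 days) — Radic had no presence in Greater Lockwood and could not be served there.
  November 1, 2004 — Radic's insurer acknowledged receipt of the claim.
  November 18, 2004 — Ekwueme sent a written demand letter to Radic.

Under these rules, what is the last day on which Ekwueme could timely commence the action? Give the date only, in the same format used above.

June 16, 2006

The limitation period began to run on January 14, 2004.
2 years from January 14, 2004 is January 14, 2006.
The defendant's absence from the jurisdiction from September 21, 2004 to February 21, 2005 tolled the period for 153 days, extending the deadline to June 16, 2006.
None of the other events listed affects the running of the period under the stated rules.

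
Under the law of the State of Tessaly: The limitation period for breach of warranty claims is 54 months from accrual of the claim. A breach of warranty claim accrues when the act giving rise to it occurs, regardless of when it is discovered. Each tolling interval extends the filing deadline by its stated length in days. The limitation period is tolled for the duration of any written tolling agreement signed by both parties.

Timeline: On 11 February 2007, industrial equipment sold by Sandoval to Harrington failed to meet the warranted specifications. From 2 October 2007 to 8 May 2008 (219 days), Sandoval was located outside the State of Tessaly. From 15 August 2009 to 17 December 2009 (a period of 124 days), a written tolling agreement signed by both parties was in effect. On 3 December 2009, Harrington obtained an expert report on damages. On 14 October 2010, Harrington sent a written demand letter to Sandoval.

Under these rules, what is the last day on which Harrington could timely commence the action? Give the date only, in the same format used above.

13 December 2011

The limitation period began to run on 11 February 2007.
Adding the 54 months base period to 11 February 2007 gives a deadline of 11 August 2011, before any tolling.
The written tolling agreement from 15 August 2009 to 17 December 2009 tolled the period for 124 days, extending the deadline to 13 December 2011.
Although the defendant's absence ran from 2 October 2007 to 8 May 2008, the stated rules do not make that a tolling event, so it is disregarded.
Nothing else in the chronology tolls or restarts the period.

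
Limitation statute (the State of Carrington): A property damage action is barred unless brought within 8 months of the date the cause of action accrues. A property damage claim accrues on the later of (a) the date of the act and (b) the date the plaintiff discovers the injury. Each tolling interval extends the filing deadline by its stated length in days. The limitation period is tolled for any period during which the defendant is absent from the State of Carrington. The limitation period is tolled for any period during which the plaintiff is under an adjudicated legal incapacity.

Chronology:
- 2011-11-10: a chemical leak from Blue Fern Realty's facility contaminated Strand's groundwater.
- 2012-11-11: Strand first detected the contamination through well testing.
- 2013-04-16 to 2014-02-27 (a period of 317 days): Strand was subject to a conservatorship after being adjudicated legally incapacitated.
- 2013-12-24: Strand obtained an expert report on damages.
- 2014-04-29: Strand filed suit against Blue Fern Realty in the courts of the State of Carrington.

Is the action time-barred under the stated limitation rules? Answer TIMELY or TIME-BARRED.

TIMELY

Taking the later of the act (2011-11-10) and discovery (2012-11-11), the claim accrued on 2012-11-11.
8 months from 2012-11-11 is 2013-07-11.
Because the plaintiff's legal incapacity ran from 2013-04-16 to 2014-02-27, the deadline is extended by 317 days to 2014-05-24.
The other events in the timeline have no effect on the limitation period under the stated rules.
Strand filed on 2014-04-29, before the 2014-05-24 deadline, so the action is timely.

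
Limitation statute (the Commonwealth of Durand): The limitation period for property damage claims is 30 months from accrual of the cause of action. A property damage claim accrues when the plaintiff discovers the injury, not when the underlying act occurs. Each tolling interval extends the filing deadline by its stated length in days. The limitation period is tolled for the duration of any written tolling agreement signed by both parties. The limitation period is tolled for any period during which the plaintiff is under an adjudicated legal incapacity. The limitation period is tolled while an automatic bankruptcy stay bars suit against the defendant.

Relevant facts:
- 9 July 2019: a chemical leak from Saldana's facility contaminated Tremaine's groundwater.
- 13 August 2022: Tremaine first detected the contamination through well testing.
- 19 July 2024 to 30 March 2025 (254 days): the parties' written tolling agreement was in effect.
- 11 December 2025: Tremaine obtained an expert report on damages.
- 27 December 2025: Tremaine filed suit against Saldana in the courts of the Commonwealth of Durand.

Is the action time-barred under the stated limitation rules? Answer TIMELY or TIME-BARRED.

TIME-BARRED

Accrual is tied to discovery, so the period began on 13 August 2022 rather than on 9 July 2019 when the act occurred.
The untolled deadline — 30 months after 13 August 2022 — is 13 February 2025.
The period was tolled for 254 days by the written tolling agreement (19 July 2024 to 30 March 2025), pushing the deadline to 25 October 2025.
Nothing else in the chronology tolls or restarts the period.
The 27 December 2025 filing falls after the 25 October 2025 deadline; the claim is time-barred.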